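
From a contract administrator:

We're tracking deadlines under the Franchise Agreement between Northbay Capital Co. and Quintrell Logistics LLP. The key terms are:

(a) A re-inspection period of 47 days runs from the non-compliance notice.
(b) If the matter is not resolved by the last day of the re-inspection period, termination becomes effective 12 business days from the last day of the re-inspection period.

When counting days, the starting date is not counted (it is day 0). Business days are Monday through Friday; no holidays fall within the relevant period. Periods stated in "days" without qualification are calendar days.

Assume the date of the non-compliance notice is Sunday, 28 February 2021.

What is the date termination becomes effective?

Adding 47 calendar days to 28 February 2021 gives 16 April 2021, which is the last day of the re-inspection period.
The date termination becomes effective: 12 business days after Friday, 16 April 2021, skipping weekends — Apr 19, Apr 20, Apr 21, Apr 22, …, Apr 30, May 3, May 4 — lands on Tuesday, 4 May 2021.

4 May 2021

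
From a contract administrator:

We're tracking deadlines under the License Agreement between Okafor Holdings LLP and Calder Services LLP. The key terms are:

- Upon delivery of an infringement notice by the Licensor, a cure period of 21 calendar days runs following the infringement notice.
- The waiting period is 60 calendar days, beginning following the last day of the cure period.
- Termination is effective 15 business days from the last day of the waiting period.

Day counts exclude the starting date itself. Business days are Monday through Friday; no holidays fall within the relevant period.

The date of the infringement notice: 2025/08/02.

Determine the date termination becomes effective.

2025/11/12

The last day of the cure period: 21 calendar days after 2025/08/02 is 2025/08/23.
The last day of the waiting period: 2025/08/23 + 60 days = 2025/10/22.
The date termination becomes effective: 15 business days after Wednesday, 2025/10/22, skipping weekends — Oct 23, Oct 24, Oct 27, Oct 28, …, Nov 10, Nov 11, Nov 12 — lands on Wednesday, 2025/11/12.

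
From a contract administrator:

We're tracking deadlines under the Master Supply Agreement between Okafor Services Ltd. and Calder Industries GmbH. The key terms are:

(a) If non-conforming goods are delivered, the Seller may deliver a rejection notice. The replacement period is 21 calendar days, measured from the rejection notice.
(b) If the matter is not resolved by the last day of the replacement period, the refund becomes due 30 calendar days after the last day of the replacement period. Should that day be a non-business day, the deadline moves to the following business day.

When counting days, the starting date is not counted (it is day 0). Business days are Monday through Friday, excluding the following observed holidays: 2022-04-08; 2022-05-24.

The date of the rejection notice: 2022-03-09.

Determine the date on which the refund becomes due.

The last day of the replacement period: 21 calendar days after 2022-03-09 is 2022-03-30.
Adding 30 calendar days to 2022-03-30 gives 2022-04-29, which is the date on which the refund becomes due. 2022-04-29 is a Friday and is not a listed holiday, so no roll-forward applies.

2022-04-29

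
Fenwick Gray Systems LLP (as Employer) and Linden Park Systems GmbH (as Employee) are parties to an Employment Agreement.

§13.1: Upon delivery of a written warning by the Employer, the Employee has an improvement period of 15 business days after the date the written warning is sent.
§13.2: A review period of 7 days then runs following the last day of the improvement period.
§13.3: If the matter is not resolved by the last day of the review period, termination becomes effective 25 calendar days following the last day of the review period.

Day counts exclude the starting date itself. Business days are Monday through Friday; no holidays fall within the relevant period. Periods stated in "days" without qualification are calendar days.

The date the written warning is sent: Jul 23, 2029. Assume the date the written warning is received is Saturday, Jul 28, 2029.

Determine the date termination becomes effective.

From Monday, Jul 23, 2029, 15 business days (Jul 24, Jul 25, Jul 26, Jul 27, …, Aug 9, Aug 10, Aug 13, skipping weekends) brings us to Monday, Aug 13, 2029, which is the last day of the improvement period.
Adding 7 calendar days to Aug 13, 2029 gives Aug 20, 2029, which is the last day of the review period.
Adding 25 calendar days to Aug 20, 2029 gives Sep 14, 2029, which is the date termination becomes effective.

Sep 14, 2029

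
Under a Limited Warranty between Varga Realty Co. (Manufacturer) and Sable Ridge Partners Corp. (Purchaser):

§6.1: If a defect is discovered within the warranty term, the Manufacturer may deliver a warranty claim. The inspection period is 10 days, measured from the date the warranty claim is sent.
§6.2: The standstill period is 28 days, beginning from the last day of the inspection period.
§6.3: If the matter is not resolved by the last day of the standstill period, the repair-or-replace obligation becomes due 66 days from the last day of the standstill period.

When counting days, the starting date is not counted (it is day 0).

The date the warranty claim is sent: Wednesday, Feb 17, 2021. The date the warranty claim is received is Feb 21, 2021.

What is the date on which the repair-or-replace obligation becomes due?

The last day of the inspection period: Feb 17, 2021 + 10 days = Feb 27, 2021.
The last day of the standstill period: Feb 27, 2021 + 28 days = Mar 27, 2021.
The date on which the repair-or-replace obligation becomes due: 66 calendar days after Mar 27, 2021 is Jun 1, 2021.

Jun 1, 2021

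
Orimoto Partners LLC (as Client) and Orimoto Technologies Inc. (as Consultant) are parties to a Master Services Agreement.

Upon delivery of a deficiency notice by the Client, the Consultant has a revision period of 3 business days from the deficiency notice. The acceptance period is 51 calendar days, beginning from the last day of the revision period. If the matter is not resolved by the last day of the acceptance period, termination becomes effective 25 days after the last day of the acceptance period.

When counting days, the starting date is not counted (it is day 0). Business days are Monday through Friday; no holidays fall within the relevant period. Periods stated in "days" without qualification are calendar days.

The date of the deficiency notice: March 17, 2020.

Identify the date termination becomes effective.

June 4, 2020

From Tuesday, March 17, 2020, 3 business days (Mar 18, Mar 19, Mar 20, skipping weekends) brings us to Friday, March 20, 2020, which is the last day of the revision period.
The last day of the acceptance period: 51 calendar days after March 20, 2020 is May 10, 2020.
The date termination becomes effective: May 10, 2020 + 25 days = June 4, 2020.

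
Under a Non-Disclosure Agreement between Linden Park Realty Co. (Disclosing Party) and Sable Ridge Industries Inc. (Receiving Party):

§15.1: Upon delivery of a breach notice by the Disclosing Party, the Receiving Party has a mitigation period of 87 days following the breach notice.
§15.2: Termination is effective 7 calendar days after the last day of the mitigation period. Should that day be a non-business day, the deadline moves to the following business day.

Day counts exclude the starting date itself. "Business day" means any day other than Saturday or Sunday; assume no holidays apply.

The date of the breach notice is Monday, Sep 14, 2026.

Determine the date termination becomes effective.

Dec 17, 2026

The last day of the mitigation period: Sep 14, 2026 + 87 days = Dec 10, 2026.
The date termination becomes effective: Dec 10, 2026 + 7 days = Dec 17, 2026. Dec 17, 2026 is a Thursday, so no roll-forward applies.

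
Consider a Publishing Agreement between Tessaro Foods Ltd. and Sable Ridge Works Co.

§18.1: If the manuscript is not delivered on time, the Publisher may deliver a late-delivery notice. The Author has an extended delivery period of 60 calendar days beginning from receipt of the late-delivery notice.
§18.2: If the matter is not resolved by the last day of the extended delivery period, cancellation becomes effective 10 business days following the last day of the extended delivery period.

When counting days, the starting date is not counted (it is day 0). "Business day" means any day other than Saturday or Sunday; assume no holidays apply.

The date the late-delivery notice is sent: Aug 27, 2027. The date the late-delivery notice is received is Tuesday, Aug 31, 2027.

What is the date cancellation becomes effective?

The last day of the extended delivery period: 60 calendar days after Aug 31, 2027 is Oct 30, 2027.
The date cancellation becomes effective: counting 10 business days from Saturday, Oct 30, 2027 (Nov 1, Nov 2, Nov 3, Nov 4, Nov 5, Nov 8, Nov 9, Nov 10, Nov 11, Nov 12, skipping weekends) reaches Friday, Nov 12, 2027.

Nov 12, 2027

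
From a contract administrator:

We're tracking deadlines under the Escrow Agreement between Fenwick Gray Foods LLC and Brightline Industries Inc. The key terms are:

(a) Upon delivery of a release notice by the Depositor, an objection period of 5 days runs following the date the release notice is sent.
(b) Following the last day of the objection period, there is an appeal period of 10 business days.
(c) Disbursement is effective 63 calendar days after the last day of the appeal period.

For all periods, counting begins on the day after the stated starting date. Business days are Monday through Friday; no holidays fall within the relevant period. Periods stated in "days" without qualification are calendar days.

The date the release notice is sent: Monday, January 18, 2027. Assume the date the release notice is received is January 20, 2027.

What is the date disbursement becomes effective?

April 9, 2027

Adding 5 calendar days to January 18, 2027 gives January 23, 2027, which is the last day of the objection period.
The last day of the appeal period: 10 business days after Saturday, January 23, 2027, skipping weekends — Jan 25, Jan 26, Jan 27, Jan 28, Jan 29, Feb 1, Feb 2, Feb 3, Feb 4, Feb 5 — lands on Friday, February 5, 2027.
The date disbursement becomes effective: 63 calendar days after February 5, 2027 is April 9, 2027.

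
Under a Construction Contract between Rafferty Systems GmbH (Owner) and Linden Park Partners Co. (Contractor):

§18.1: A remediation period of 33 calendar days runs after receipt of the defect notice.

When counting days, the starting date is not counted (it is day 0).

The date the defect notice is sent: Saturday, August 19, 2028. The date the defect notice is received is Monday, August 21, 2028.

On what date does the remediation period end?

The last day of the remediation period: August 21, 2028 + 33 days = September 23, 2028.

September 23, 2028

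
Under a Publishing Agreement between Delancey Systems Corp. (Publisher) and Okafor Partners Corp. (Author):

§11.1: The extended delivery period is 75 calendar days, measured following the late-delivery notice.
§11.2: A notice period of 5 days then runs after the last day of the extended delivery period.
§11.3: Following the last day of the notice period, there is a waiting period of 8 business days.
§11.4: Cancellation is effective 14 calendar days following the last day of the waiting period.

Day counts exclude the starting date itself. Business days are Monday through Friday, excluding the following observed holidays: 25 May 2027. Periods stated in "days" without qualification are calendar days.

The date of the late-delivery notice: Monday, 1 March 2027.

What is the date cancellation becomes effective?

The last day of the extended delivery period: 1 March 2027 + 75 days = 15 May 2027.
The last day of the notice period: 5 calendar days after 15 May 2027 is 20 May 2027.
The last day of the waiting period: counting 8 business days from Thursday, 20 May 2027 (May 21, May 24, May 26, May 27, May 28, May 31, Jun 1, Jun 2, skipping weekends and the listed holiday on May 25) reaches Wednesday, 2 June 2027.
The date cancellation becomes effective: 14 calendar days after 2 June 2027 is 16 June 2027.

16 June 2027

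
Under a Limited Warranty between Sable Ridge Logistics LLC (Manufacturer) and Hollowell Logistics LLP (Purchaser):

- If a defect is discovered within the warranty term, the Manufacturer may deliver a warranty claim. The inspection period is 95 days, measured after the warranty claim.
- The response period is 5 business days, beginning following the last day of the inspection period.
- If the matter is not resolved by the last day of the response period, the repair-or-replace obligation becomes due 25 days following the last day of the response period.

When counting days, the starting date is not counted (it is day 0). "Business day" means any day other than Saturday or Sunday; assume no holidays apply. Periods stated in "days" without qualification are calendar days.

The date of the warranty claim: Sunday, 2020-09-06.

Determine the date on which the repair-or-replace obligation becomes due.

2021-01-11

The last day of the inspection period: 95 calendar days after 2020-09-06 is 2020-12-10.
The last day of the response period: 5 business days after Thursday, 2020-12-10, skipping weekends — Dec 11, Dec 14, Dec 15, Dec 16, Dec 17 — lands on Thursday, 2020-12-17.
Adding 25 calendar days to 2020-12-17 gives 2021-01-11, which is the date on which the repair-or-replace obligation becomes due.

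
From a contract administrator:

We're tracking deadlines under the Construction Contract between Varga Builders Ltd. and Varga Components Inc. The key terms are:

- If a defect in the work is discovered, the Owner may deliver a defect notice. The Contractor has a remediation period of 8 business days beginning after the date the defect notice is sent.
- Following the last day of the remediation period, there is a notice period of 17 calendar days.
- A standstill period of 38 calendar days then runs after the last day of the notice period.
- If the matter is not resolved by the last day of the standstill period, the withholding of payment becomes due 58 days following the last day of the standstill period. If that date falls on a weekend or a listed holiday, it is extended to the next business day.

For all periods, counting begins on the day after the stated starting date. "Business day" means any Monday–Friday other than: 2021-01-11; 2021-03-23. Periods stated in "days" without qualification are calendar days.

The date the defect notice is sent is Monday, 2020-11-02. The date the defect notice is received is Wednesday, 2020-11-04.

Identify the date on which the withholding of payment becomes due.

From Monday, 2020-11-02, 8 business days (Nov 3, Nov 4, Nov 5, Nov 6, Nov 9, Nov 10, Nov 11, Nov 12, skipping weekends) brings us to Thursday, 2020-11-12, which is the last day of the remediation period.
The last day of the notice period: 17 calendar days after 2020-11-12 is 2020-11-29.
The last day of the standstill period: 38 calendar days after 2020-11-29 is 2021-01-06.
The date on which the withholding of payment becomes due: 2021-01-06 + 58 days = 2021-03-05. 2021-03-05 is a Friday and is not a listed holiday, so no roll-forward applies.

2021-03-05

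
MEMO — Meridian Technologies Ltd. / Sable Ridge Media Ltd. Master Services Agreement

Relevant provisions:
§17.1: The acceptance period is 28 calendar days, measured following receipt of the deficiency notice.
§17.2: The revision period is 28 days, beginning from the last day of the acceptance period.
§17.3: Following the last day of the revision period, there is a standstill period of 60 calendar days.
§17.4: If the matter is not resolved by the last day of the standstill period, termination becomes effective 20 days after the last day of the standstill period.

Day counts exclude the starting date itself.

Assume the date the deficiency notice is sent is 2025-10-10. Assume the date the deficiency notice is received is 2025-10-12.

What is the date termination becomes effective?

2026-02-25

Adding 28 calendar days to 2025-10-12 gives 2025-11-09, which is the last day of the acceptance period.
Adding 28 calendar days to 2025-11-09 gives 2025-12-07, which is the last day of the revision period.
Adding 60 calendar days to 2025-12-07 gives 2026-02-05, which is the last day of the standstill period.
Adding 20 calendar days to 2026-02-05 gives 2026-02-25, which is the date termination becomes effective.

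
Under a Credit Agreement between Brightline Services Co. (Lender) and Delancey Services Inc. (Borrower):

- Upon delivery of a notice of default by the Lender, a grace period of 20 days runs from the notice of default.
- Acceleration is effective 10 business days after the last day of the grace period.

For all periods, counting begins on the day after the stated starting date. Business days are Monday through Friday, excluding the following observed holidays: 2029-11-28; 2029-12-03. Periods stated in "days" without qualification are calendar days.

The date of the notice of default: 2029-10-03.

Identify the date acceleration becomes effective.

Adding 20 calendar days to 2029-10-03 gives 2029-10-23, which is the last day of the grace period.
The date acceleration becomes effective: 10 business days after Tuesday, 2029-10-23, skipping weekends — Oct 24, Oct 25, Oct 26, Oct 29, Oct 30, Oct 31, Nov 1, Nov 2, Nov 5, Nov 6 — lands on Tuesday, 2029-11-06.

2029-11-06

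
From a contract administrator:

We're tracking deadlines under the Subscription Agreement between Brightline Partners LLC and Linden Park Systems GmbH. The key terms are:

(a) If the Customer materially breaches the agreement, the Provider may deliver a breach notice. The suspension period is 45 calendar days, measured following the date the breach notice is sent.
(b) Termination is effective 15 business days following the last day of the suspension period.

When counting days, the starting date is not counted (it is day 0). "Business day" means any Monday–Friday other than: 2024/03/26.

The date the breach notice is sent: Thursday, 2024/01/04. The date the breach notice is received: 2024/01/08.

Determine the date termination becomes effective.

2024/03/08

Adding 45 calendar days to 2024/01/04 gives 2024/02/18, which is the last day of the suspension period.
The date termination becomes effective: 15 business days after Sunday, 2024/02/18, skipping weekends — Feb 19, Feb 20, Feb 21, Feb 22, …, Mar 6, Mar 7, Mar 8 — lands on Friday, 2024/03/08.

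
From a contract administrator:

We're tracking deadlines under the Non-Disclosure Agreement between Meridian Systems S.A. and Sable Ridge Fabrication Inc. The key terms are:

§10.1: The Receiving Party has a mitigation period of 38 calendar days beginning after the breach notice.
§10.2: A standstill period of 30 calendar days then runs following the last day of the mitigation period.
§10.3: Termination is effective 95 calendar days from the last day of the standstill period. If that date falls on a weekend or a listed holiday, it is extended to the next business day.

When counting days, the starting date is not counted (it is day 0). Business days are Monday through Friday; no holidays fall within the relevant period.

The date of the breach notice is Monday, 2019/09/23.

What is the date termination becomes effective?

The last day of the mitigation period: 2019/09/23 + 38 days = 2019/10/31.
The last day of the standstill period: 2019/10/31 + 30 days = 2019/11/30.
Adding 95 calendar days to 2019/11/30 gives 2020/03/04, which is the date termination becomes effective. 2020/03/04 is a Wednesday, so no roll-forward applies.

2020/03/04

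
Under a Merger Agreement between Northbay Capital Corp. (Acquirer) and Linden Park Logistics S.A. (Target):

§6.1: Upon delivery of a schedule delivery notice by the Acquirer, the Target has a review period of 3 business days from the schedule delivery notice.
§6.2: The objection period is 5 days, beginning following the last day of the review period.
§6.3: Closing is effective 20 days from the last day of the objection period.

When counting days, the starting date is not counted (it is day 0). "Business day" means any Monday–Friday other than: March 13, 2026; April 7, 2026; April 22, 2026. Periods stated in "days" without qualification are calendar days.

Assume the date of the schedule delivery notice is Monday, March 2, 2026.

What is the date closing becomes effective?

The last day of the review period: counting 3 business days from Monday, March 2, 2026 (Mar 3, Mar 4, Mar 5, skipping weekends) reaches Thursday, March 5, 2026.
Adding 5 calendar days to March 5, 2026 gives March 10, 2026, which is the last day of the objection period.
The date closing becomes effective: 20 calendar days after March 10, 2026 is March 30, 2026.

March 30, 2026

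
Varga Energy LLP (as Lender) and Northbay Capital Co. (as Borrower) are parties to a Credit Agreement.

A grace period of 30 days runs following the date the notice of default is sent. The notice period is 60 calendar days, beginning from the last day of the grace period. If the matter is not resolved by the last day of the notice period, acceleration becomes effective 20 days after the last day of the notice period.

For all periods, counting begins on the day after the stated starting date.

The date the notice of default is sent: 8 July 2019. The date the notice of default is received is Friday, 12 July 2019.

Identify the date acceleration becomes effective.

The last day of the grace period: 8 July 2019 + 30 days = 7 August 2019.
The last day of the notice period: 60 calendar days after 7 August 2019 is 6 October 2019.
The date acceleration becomes effective: 6 October 2019 + 20 days = 26 October 2019.

26 October 2019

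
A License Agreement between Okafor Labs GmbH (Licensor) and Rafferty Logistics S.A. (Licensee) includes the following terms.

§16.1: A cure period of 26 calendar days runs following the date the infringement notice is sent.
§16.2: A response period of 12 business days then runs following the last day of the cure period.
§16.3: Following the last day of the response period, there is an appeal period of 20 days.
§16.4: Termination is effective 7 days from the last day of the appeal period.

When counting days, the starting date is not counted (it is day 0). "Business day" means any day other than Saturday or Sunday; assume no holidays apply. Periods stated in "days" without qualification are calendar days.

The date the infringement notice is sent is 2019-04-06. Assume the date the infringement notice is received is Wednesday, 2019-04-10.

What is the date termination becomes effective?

2019-06-16

The last day of the cure period: 2019-04-06 + 26 days = 2019-05-02.
From Thursday, 2019-05-02, 12 business days (May 3, May 6, May 7, May 8, …, May 16, May 17, May 20, skipping weekends) brings us to Monday, 2019-05-20, which is the last day of the response period.
Adding 20 calendar days to 2019-05-20 gives 2019-06-09, which is the last day of the appeal period.
The date termination becomes effective: 7 calendar days after 2019-06-09 is 2019-06-16.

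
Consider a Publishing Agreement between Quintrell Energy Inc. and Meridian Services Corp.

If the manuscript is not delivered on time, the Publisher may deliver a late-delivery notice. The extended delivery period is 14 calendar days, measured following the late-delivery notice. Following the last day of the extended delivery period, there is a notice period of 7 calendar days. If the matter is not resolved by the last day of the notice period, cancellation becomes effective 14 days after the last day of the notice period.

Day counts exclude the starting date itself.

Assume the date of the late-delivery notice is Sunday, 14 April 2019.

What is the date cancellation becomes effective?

Adding 14 calendar days to 14 April 2019 gives 28 April 2019, which is the last day of the extended delivery period.
Adding 7 calendar days to 28 April 2019 gives 5 May 2019, which is the last day of the notice period.
Adding 14 calendar days to 5 May 2019 gives 19 May 2019, which is the date cancellation becomes effective.

19 May 2019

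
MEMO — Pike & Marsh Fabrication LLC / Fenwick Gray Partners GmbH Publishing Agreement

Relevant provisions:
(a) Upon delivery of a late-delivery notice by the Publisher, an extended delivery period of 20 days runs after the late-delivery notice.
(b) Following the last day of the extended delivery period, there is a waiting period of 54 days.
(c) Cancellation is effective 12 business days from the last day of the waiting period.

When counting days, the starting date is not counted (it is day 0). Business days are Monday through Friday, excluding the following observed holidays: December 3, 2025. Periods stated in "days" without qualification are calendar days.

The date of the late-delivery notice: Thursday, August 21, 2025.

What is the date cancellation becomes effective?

November 19, 2025

The last day of the extended delivery period: 20 calendar days after August 21, 2025 is September 10, 2025.
Adding 54 calendar days to September 10, 2025 gives November 3, 2025, which is the last day of the waiting period.
The date cancellation becomes effective: counting 12 business days from Monday, November 3, 2025 (Nov 4, Nov 5, Nov 6, Nov 7, …, Nov 17, Nov 18, Nov 19, skipping weekends) reaches Wednesday, November 19, 2025.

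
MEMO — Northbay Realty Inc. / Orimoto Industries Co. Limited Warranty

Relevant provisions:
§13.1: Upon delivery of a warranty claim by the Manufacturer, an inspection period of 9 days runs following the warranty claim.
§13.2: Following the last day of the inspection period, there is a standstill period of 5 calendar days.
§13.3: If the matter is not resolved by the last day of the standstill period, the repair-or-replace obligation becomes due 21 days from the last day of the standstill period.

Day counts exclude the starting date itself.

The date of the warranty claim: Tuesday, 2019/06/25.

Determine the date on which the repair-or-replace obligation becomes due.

Adding 9 calendar days to 2019/06/25 gives 2019/07/04, which is the last day of the inspection period.
The last day of the standstill period: 2019/07/04 + 5 days = 2019/07/09.
Adding 21 calendar days to 2019/07/09 gives 2019/07/30, which is the date on which the repair-or-replace obligation becomes due.

2019/07/30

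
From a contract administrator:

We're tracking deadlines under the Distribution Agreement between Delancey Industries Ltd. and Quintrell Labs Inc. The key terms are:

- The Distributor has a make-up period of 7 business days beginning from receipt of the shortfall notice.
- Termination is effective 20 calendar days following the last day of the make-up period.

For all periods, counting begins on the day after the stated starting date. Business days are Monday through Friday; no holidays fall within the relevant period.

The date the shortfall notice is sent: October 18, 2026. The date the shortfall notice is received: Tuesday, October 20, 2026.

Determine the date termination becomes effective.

From Tuesday, October 20, 2026, 7 business days (Oct 21, Oct 22, Oct 23, Oct 26, Oct 27, Oct 28, Oct 29, skipping weekends) brings us to Thursday, October 29, 2026, which is the last day of the make-up period.
The date termination becomes effective: 20 calendar days after October 29, 2026 is November 18, 2026.

November 18, 2026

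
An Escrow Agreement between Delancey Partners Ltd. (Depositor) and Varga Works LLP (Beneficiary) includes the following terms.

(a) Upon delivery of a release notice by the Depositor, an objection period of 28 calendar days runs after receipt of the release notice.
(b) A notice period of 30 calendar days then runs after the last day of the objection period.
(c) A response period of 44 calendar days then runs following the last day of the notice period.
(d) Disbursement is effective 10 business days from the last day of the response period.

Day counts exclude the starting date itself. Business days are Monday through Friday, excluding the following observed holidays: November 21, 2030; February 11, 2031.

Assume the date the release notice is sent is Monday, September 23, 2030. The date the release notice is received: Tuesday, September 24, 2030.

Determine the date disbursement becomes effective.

The last day of the objection period: September 24, 2030 + 28 days = October 22, 2030.
The last day of the notice period: October 22, 2030 + 30 days = November 21, 2030.
The last day of the response period: 44 calendar days after November 21, 2030 is January 4, 2031.
The date disbursement becomes effective: 10 business days after Saturday, January 4, 2031, skipping weekends — Jan 6, Jan 7, Jan 8, Jan 9, Jan 10, Jan 13, Jan 14, Jan 15, Jan 16, Jan 17 — lands on Friday, January 17, 2031.

January 17, 2031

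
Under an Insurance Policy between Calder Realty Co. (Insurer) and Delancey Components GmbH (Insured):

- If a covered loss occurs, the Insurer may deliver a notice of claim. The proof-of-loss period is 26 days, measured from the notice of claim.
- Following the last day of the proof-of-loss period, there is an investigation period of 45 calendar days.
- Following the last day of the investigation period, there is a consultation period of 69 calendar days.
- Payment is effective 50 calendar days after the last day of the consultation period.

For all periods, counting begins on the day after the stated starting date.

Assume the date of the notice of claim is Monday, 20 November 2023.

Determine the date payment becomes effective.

28 May 2024

The last day of the proof-of-loss period: 26 calendar days after 20 November 2023 is 16 December 2023.
The last day of the investigation period: 45 calendar days after 16 December 2023 is 30 January 2024.
The last day of the consultation period: 69 calendar days after 30 January 2024 is 8 April 2024.
Adding 50 calendar days to 8 April 2024 gives 28 May 2024, which is the date payment becomes effective.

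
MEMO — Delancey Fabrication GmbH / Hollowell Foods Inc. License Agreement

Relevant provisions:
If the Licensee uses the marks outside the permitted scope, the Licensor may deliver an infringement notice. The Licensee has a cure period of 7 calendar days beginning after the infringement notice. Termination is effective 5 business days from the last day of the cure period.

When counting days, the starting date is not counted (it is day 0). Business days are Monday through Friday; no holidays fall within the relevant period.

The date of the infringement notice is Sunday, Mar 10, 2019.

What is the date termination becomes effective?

Adding 7 calendar days to Mar 10, 2019 gives Mar 17, 2019, which is the last day of the cure period.
From Sunday, Mar 17, 2019, 5 business days (Mar 18, Mar 19, Mar 20, Mar 21, Mar 22, skipping weekends) brings us to Friday, Mar 22, 2019, which is the date termination becomes effective.

Mar 22, 2019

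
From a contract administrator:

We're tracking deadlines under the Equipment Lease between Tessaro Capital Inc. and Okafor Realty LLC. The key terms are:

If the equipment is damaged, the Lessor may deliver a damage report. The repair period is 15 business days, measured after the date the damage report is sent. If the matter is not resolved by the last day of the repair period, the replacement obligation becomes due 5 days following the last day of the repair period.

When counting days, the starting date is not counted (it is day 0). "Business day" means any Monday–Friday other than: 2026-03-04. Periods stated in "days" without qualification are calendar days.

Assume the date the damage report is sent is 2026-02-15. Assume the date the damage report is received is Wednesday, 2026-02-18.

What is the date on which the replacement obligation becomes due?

The last day of the repair period: 15 business days after Sunday, 2026-02-15, skipping weekends and the listed holiday on Mar 4 — Feb 16, Feb 17, Feb 18, Feb 19, …, Mar 5, Mar 6, Mar 9 — lands on Monday, 2026-03-09.
Adding 5 calendar days to 2026-03-09 gives 2026-03-14, which is the date on which the replacement obligation becomes due.

2026-03-14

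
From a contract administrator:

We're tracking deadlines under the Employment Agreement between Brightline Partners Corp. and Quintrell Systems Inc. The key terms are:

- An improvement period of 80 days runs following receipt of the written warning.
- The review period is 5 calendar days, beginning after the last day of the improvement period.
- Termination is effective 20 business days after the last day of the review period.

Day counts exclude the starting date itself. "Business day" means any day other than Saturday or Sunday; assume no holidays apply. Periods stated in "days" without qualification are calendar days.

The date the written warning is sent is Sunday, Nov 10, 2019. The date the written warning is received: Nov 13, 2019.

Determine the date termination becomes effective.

Mar 5, 2020

The last day of the improvement period: 80 calendar days after Nov 13, 2019 is Feb 1, 2020.
The last day of the review period: Feb 1, 2020 + 5 days = Feb 6, 2020.
From Thursday, Feb 6, 2020, 20 business days (Feb 7, Feb 10, Feb 11, Feb 12, …, Mar 3, Mar 4, Mar 5, skipping weekends) brings us to Thursday, Mar 5, 2020, which is the date termination becomes effective.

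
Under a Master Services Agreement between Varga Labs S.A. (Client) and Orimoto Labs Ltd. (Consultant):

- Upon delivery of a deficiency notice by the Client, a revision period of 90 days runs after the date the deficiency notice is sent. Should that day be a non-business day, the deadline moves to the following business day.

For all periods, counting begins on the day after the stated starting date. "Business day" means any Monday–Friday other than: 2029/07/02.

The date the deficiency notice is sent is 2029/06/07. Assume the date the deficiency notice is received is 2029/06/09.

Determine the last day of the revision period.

2029/09/05

The last day of the revision period: 2029/06/07 + 90 days = 2029/09/05. 2029/09/05 is a Wednesday and is not a listed holiday, so no roll-forward applies.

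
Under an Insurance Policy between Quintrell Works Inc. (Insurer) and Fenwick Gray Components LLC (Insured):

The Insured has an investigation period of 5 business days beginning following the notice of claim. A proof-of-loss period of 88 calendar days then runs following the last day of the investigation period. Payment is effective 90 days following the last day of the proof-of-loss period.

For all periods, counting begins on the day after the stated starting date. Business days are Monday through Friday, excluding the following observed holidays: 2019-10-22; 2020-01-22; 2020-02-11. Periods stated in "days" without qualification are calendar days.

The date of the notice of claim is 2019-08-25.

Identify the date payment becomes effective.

2020-02-24

The last day of the investigation period: 5 business days after Sunday, 2019-08-25, skipping weekends — Aug 26, Aug 27, Aug 28, Aug 29, Aug 30 — lands on Friday, 2019-08-30.
The last day of the proof-of-loss period: 88 calendar days after 2019-08-30 is 2019-11-26.
The date payment becomes effective: 2019-11-26 + 90 days = 2020-02-24.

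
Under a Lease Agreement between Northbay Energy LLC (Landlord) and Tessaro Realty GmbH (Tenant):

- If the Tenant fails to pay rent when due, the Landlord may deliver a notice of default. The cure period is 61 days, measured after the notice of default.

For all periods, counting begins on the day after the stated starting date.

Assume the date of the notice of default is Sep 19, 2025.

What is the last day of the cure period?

Adding 61 calendar days to Sep 19, 2025 gives Nov 19, 2025, which is the last day of the cure period.

Nov 19, 2025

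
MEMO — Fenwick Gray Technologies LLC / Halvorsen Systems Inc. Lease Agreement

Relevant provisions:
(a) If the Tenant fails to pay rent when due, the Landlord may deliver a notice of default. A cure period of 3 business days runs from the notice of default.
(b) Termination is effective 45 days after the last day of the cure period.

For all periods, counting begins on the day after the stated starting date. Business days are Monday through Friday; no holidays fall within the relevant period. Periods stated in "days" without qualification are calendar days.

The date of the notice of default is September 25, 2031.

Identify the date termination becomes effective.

November 14, 2031

The last day of the cure period: 3 business days after Thursday, September 25, 2031, skipping weekends — Sep 26, Sep 29, Sep 30 — lands on Tuesday, September 30, 2031.
The date termination becomes effective: 45 calendar days after September 30, 2031 is November 14, 2031.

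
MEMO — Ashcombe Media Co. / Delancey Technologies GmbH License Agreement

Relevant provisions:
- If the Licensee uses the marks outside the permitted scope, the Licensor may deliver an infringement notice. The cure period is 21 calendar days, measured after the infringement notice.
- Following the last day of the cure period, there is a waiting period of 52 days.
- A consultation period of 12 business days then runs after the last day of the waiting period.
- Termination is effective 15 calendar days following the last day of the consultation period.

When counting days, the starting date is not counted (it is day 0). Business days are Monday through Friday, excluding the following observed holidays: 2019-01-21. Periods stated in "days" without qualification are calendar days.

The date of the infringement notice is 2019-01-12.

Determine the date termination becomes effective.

The last day of the cure period: 21 calendar days after 2019-01-12 is 2019-02-02.
The last day of the waiting period: 52 calendar days after 2019-02-02 is 2019-03-26.
The last day of the consultation period: 12 business days after Tuesday, 2019-03-26, skipping weekends — Mar 27, Mar 28, Mar 29, Apr 1, …, Apr 9, Apr 10, Apr 11 — lands on Thursday, 2019-04-11.
The date termination becomes effective: 15 calendar days after 2019-04-11 is 2019-04-26.

2019-04-26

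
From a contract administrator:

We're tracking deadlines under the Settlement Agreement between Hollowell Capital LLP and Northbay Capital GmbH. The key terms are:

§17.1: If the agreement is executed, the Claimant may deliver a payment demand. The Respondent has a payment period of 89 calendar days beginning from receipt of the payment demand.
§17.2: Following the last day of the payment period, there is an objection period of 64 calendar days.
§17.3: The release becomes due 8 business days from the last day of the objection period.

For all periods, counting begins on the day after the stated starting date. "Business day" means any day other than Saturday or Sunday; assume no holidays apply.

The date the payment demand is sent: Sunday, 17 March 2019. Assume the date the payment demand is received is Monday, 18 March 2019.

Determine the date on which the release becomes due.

Adding 89 calendar days to 18 March 2019 gives 15 June 2019, which is the last day of the payment period.
Adding 64 calendar days to 15 June 2019 gives 18 August 2019, which is the last day of the objection period.
The date on which the release becomes due: counting 8 business days from Sunday, 18 August 2019 (Aug 19, Aug 20, Aug 21, Aug 22, Aug 23, Aug 26, Aug 27, Aug 28, skipping weekends) reaches Wednesday, 28 August 2019.

28 August 2019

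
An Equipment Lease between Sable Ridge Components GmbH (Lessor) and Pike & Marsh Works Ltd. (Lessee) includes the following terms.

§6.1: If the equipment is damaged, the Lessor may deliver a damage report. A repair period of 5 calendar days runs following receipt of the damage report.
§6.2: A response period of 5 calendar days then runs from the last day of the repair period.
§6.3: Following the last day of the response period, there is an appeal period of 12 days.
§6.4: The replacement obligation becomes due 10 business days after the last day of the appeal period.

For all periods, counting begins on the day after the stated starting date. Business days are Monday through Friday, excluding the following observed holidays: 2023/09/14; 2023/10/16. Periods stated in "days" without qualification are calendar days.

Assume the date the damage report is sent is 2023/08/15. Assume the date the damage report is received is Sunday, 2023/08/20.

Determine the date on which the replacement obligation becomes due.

2023/09/26

Adding 5 calendar days to 2023/08/20 gives 2023/08/25, which is the last day of the repair period.
The last day of the response period: 2023/08/25 + 5 days = 2023/08/30.
The last day of the appeal period: 12 calendar days after 2023/08/30 is 2023/09/11.
The date on which the replacement obligation becomes due: counting 10 business days from Monday, 2023/09/11 (Sep 12, Sep 13, Sep 15, Sep 18, Sep 19, Sep 20, Sep 21, Sep 22, Sep 25, Sep 26, skipping weekends and the listed holiday on Sep 14) reaches Tuesday, 2023/09/26.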